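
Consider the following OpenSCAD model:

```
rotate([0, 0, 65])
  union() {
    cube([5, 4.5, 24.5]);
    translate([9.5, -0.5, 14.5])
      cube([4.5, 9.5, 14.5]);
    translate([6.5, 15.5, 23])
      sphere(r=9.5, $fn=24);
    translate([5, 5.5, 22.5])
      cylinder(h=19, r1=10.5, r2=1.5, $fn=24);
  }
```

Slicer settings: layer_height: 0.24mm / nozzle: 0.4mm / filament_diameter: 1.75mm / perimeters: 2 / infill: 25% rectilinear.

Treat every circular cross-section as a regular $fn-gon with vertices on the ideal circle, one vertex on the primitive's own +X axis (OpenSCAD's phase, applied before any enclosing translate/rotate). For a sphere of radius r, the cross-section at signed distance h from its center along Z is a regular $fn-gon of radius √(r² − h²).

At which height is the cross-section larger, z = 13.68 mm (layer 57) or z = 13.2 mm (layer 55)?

layer 57 (z = 13.68 mm)

Layer 57 (z = 13.68): the 5×4.5 cube contributes its full rectangle (area 22.50 mm²); the cube at (9.5, -0.5) is absent (z outside [14.5, 29]); the sphere at (6.5, 15.5): section is a regular 24-gon, circumradius = √(r²−h²) = √(9.5²−9.32²) = 1.841 (area = (24/2)·1.841²·sin(360°/24) = 10.52 mm²); the cone at (5, 5.5) does not reach this height (z outside [22.5, 41.5]); Taking the union: the 2 present regions are separate (no shared area or edge), so areas and boundary lengths simply add and each stays a separate island — area = 33.02 mm²; (rotated 65° about Z; rotation is an isometry so areas/perimeters/island counts are preserved). So its area = 33.02 mm². Layer 55 (z = 13.2): the cube is present — its section is the full 5×4.5 rectangle (area 22.50 mm²); the cube at (9.5, -0.5) is absent (z outside [14.5, 29]); the sphere at (6.5, 15.5) is not intersected at this z (|z−center|=9.800 > r=9.5); the cone at (5, 5.5) is not intersected at this z (z outside [22.5, 41.5]); Combining (union): only the 5×4.5 cube is present, so the union is just that shape — area = 22.50 mm²; (rotated 65° about Z; rotation is an isometry so areas/perimeters/island counts are preserved). So its area = 22.50 mm². Layer 57 is larger (33.02 vs 22.50 mm²).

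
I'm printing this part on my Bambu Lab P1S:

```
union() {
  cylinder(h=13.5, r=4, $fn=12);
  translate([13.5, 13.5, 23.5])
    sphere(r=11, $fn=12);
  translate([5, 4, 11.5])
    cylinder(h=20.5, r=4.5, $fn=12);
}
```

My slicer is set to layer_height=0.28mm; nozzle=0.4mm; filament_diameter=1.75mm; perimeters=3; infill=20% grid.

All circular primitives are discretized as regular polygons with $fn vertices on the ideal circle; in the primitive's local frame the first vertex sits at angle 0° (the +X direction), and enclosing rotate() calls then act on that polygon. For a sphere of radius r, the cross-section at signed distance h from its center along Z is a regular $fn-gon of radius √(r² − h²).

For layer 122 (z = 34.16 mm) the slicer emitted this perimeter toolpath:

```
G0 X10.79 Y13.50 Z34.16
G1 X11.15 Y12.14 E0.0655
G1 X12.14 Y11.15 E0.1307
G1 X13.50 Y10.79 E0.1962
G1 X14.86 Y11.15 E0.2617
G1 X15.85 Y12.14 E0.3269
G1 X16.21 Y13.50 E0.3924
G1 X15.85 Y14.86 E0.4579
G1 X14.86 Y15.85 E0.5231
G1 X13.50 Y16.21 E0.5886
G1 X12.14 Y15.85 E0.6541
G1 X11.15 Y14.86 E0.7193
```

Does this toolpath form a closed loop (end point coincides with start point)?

no

Start point (G0): (10.79, 13.50). End point (last G1): the path does not return to the start — open.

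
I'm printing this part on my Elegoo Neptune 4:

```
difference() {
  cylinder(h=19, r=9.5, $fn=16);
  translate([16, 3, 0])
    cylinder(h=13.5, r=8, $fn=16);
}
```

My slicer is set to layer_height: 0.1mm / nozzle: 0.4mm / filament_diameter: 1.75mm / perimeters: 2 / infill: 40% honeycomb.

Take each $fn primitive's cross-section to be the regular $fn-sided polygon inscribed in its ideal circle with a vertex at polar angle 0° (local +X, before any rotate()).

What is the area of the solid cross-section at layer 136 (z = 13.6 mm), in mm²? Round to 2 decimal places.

At z = 13.6 mm: the r=9.5 cylinder gives a regular 16-gon of circumradius 9.5 (constant along its height) (area = (16/2)·9.500²·sin(360°/16) = 276.30 mm²); the cylinder at (16, 3) is absent (z outside [0, 13.5]); Taking the first minus the rest: none of the subtracted shapes is present at this height, so the r=9.5 cylinder is unchanged — area = 276.30 mm². Overall, the cross-section is a single solid region. Net area = 276.30 mm².

276.30 mm²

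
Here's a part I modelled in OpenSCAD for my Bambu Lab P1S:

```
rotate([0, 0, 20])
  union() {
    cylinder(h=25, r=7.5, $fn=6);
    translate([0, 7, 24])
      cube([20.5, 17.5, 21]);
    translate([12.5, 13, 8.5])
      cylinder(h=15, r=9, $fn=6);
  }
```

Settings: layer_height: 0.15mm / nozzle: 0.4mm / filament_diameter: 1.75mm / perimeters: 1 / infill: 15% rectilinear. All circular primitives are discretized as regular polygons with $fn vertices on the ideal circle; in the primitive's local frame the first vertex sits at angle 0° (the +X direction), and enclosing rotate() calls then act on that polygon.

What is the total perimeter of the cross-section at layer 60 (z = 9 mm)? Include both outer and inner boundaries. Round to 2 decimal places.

At z = 9 mm: the cylinder: section is a regular 6-gon, circumradius r=7.5 (perimeter = 2·6·7.500·sin(180°/6) = 45.00 mm); the cube at (0, 7) does not reach this height (z outside [24, 45]); the r=9 cylinder at (12.5, 13) gives a regular 6-gon of circumradius 9 (constant along its height) (perimeter = 2·6·9.000·sin(180°/6) = 54.00 mm); Taking the union: the 2 present regions are separate (no shared area or edge), so areas and boundary lengths simply add and each stays a separate island — boundary = 99.00 mm; (rotated 20° about Z; rotation is an isometry so areas/perimeters/island counts are preserved). Overall, the cross-section has 2 separate islands. Total boundary length (outer) = 99.00 mm.

99.00 mm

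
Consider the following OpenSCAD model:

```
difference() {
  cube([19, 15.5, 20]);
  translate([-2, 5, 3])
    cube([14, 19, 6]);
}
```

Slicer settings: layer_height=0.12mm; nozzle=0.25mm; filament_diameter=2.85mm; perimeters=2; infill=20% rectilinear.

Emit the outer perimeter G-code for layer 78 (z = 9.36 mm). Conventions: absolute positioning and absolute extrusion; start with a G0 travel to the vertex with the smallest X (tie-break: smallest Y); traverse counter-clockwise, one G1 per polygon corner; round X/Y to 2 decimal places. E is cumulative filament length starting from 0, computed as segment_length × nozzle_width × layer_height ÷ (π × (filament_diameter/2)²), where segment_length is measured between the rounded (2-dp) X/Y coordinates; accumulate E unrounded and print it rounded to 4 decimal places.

G0 X0.00 Y0.00 Z9.36
G1 X19.00 Y0.00 E0.0894
G1 X19.00 Y15.50 E0.1622
G1 X0.00 Y15.50 E0.2516
G1 X0.00 Y0.00 E0.3245

At z = 9.36 mm: the cube (footprint 19×15.5) is included at this height; the cube at (-2, 5) does not reach this height (z outside [3, 9]); Subtracting the remaining from the first: none of the subtracted shapes is present at this height, so the 19×15.5 cube is unchanged — 1 connected region. The outline is a single polygon with 4 vertices. Extrusion per mm of travel: 0.25 × 0.12 / (π × 1.425²) = 0.004703. Accumulating E over each segment gives final E = 0.3245.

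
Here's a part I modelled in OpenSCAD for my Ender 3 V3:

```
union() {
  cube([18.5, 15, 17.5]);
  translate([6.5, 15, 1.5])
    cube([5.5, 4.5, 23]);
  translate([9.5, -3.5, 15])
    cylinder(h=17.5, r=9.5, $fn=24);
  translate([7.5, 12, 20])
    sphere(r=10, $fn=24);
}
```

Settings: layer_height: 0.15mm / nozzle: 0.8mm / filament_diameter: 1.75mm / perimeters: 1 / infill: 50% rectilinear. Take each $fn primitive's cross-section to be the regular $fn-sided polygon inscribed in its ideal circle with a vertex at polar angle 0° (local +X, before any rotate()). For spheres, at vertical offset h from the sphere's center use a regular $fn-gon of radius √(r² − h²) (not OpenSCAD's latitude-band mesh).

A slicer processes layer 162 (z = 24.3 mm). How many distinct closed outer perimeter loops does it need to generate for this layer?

At z = 24.3 mm: the cube is not intersected at this z (z outside [0, 17.5]); the cube at (6.5, 15) (footprint 5.5×4.5) is included at this height; the cylinder at (9.5, -3.5): section is a regular 24-gon, circumradius r=9.5; the r=10 sphere at (7.5, 12) slices to a regular 24-gon of circumradius 9.028 (√(r²−h²) with h=4.3 from center); Combining (union): the regions partially overlap (shared area 43.18 mm²), so overlapping operands fuse into one piece — 1 connected region. The result has 1 disconnected region.

1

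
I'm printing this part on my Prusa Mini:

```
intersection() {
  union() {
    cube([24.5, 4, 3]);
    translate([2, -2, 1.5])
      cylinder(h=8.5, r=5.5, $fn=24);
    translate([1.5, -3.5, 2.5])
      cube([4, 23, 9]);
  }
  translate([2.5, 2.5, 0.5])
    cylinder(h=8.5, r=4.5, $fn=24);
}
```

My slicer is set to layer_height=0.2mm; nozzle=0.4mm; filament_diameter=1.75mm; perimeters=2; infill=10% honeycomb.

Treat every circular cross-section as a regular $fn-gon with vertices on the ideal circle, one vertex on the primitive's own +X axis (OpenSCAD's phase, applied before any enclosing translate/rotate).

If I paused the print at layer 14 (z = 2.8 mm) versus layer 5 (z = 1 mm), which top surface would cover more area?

layer 14 (z = 2.8 mm)

Layer 14 (z = 2.8): the cube is present — its section is the full 24.5×4 rectangle (area 98.00 mm²); the cylinder at (2, -2): section is a regular 24-gon, circumradius r=5.5 (area = (24/2)·5.500²·sin(360°/24) = 93.95 mm²); the cube at (1.5, -3.5) is present — its section is the full 4×23 rectangle (area 92.00 mm²); Taking the union: the regions partially overlap — summed areas 283.95 mm² minus the doubly-counted overlap 49.49 mm² gives 234.46 mm² — area = 234.46 mm²; the r=4.5 cylinder at (2.5, 2.5) gives a regular 24-gon of circumradius 4.5 (constant along its height) (area = (24/2)·4.500²·sin(360°/24) = 62.89 mm²); After intersecting: the r=4.5 cylinder at (2.5, 2.5) partially overlaps the result so far; clipping to the common part keeps 52.62 mm² — area = 52.62 mm². So its area = 52.62 mm². Layer 5 (z = 1): the 24.5×4 cube contributes its full rectangle (area 98.00 mm²); the cylinder at (2, -2) is not intersected at this z (z outside [1.5, 10]); the cube at (1.5, -3.5) is not intersected at this z (z outside [2.5, 11.5]); Merging all regions: only the 24.5×4 cube is present, so the union is just that shape — area = 98.00 mm²; the r=4.5 cylinder at (2.5, 2.5) gives a regular 24-gon of circumradius 4.5 (constant along its height) (area = (24/2)·4.500²·sin(360°/24) = 62.89 mm²); After intersecting: the r=4.5 cylinder at (2.5, 2.5) partially overlaps that combined region; clipping to the common part keeps 27.16 mm² — area = 27.16 mm². So its area = 27.16 mm². Layer 14 is larger (52.62 vs 27.16 mm²).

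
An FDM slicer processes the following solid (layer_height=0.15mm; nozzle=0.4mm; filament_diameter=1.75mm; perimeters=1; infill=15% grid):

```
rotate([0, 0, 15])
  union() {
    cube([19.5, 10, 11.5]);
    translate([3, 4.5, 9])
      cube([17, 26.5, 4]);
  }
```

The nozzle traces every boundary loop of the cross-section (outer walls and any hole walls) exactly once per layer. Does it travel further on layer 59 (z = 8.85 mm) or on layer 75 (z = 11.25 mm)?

Layer 59 (z = 8.85): the cube (footprint 19.5×10) is included at this height (perimeter 59.00 mm); the cube at (3, 4.5) is not intersected at this z (z outside [9, 13]); Combining (union): only the 19.5×10 cube is present, so the union is just that shape — boundary = 59.00 mm; (whole slice rotated 15° about Z — lengths, areas and connectivity unchanged). So its perimeter = 59.00 mm. Layer 75 (z = 11.25): the 19.5×10 cube contributes its full rectangle (perimeter 59.00 mm); the cube at (3, 4.5) (footprint 17×26.5) is included at this height (perimeter 87.00 mm); Taking the union: the regions partially overlap (shared area 90.75 mm²), so the edge portions inside another operand are dropped and the merged outline is re-measured after clipping — boundary = 102.00 mm; (whole slice rotated 15° about Z — lengths, areas and connectivity unchanged). So its perimeter = 102.00 mm. Layer 75 is larger (102.00 vs 59.00 mm).

layer 75 (z = 11.25 mm)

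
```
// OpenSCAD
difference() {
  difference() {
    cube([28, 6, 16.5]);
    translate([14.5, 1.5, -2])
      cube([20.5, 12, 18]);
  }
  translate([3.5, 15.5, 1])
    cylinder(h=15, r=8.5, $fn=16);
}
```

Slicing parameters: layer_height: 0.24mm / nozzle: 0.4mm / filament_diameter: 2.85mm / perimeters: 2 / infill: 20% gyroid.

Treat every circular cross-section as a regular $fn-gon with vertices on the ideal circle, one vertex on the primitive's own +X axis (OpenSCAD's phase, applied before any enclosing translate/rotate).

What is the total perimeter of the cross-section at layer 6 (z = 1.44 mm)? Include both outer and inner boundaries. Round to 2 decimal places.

At z = 1.44 mm: the cube (footprint 28×6) is included at this height (perimeter 68.00 mm); the cube at (14.5, 1.5) (footprint 20.5×12) is included at this height (perimeter 65.00 mm); After the difference (first − rest): starting from the 28×6 cube, the 20.5×12 cube at (14.5, 1.5) partially overlaps it — only the 60.75 mm² overlap (of its 246.00 mm²) is removed, clipping the outline — boundary = 68.00 mm; the r=8.5 cylinder at (3.5, 15.5) contributes a regular 16-gon of circumradius 8.5 (perimeter = 2·16·8.500·sin(180°/16) = 53.06 mm); After the difference (first − rest): starting from that combined region, the r=8.5 cylinder at (3.5, 15.5) misses the remaining region (no effect) — boundary = 68.00 mm. Overall, the cross-section is a single solid region. Total boundary length (outer) = 68.00 mm.

68.00 mm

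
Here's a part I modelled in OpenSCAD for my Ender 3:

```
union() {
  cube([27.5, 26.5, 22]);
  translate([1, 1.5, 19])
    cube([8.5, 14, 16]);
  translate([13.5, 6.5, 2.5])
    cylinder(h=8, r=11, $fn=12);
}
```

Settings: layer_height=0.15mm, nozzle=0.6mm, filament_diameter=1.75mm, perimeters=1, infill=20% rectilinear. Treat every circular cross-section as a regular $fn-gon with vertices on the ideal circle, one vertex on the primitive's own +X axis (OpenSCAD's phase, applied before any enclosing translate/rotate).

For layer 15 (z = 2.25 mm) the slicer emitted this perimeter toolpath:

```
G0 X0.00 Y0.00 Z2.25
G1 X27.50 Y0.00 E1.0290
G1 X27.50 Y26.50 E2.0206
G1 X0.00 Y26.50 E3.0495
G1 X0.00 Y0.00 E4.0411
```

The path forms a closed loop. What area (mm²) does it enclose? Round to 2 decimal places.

Apply the shoelace formula to the sequence of (X, Y) vertices; enclosed area = 728.75 mm².

728.75 mm²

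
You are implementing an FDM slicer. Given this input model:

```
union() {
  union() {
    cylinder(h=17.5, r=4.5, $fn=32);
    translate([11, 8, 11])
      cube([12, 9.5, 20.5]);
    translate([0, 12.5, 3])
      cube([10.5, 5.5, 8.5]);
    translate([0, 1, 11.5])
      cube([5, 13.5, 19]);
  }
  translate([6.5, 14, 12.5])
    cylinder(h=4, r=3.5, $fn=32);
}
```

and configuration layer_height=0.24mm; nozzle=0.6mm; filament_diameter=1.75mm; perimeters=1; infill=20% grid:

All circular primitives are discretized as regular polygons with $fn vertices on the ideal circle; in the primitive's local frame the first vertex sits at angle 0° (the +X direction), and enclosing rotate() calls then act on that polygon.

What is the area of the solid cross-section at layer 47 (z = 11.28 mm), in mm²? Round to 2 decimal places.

234.96 mm²

At z = 11.28 mm: the r=4.5 cylinder contributes a regular 32-gon of circumradius 4.5 (area = (32/2)·4.500²·sin(360°/32) = 63.21 mm²); the cube at (11, 8) is present — its section is the full 12×9.5 rectangle (area 114.00 mm²); the cube at (0, 12.5) (footprint 10.5×5.5) is included at this height (area 57.75 mm²); the cube at (0, 1) is absent (z outside [11.5, 30.5]); Taking the union: the 3 present regions are separate (no shared area or edge), so areas and boundary lengths simply add and each stays a separate island — area = 234.96 mm²; the cylinder at (6.5, 14) is not intersected at this z (z outside [12.5, 16.5]); Taking the union: only that combined region is present, so the union is just that shape — area = 234.96 mm². Overall, the cross-section has 3 separate islands. Net area = 234.96 mm².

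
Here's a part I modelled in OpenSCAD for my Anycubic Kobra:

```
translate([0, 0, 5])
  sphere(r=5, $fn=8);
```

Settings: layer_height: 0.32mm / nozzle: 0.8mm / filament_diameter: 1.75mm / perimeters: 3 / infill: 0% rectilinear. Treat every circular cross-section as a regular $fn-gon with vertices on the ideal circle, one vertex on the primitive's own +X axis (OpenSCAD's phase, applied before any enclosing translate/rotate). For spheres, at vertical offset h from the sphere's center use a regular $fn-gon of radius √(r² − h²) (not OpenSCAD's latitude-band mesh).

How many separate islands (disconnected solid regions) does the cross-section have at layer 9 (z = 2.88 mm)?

1

At z = 2.88 mm: the sphere: section is a regular 8-gon, circumradius = √(r²−h²) = √(5²−2.12²) = 4.528. Overall, the cross-section is a single solid region. Island count = 1.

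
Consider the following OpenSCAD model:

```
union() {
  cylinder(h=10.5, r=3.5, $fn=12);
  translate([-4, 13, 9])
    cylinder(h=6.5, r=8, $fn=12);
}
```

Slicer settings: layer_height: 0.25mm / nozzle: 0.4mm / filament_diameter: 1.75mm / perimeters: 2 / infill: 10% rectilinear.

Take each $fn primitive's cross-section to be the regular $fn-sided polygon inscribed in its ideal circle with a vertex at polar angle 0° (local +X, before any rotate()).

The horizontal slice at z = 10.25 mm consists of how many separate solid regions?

At z = 10.25 mm: the r=3.5 cylinder contributes a regular 12-gon of circumradius 3.5; the cylinder at (-4, 13): section is a regular 12-gon, circumradius r=8; Taking the union: the 2 present regions are separate (no shared area or edge), so areas and boundary lengths simply add and each stays a separate island — 2 connected regions. The result has 2 disconnected regions.

2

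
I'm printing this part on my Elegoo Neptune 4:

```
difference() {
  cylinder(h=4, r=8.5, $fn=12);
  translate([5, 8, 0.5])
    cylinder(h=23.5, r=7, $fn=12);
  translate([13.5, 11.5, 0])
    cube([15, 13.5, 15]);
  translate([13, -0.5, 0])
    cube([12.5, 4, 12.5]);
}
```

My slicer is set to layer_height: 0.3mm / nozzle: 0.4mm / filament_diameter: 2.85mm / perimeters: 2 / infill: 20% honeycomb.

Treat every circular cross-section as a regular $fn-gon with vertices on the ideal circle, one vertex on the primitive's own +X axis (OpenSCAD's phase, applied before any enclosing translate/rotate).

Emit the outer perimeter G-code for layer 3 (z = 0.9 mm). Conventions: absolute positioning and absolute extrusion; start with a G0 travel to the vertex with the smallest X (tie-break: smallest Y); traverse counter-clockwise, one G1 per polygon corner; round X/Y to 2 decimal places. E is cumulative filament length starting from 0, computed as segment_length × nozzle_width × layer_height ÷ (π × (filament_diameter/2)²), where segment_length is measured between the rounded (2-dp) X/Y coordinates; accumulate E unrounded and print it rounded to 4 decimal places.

At z = 0.9 mm: the r=8.5 cylinder gives a regular 12-gon of circumradius 8.5 (constant along its height); the cylinder at (5, 8): section is a regular 12-gon, circumradius r=7; the 15×13.5 cube at (13.5, 11.5) contributes its full rectangle; the 12.5×4 cube at (13, -0.5) contributes its full rectangle; Taking the first minus the rest: starting from the r=8.5 cylinder, the r=7 cylinder at (5, 8) partially overlaps it — only the 46.73 mm² overlap (of its 147.00 mm²) is removed, clipping the outline; the 15×13.5 cube at (13.5, 11.5) misses the remaining region (no effect); the 12.5×4 cube at (13, -0.5) misses the remaining region (no effect) — 1 connected region. The outline is a single polygon with 14 vertices. Extrusion per mm of travel: 0.4 × 0.3 / (π × 1.425²) = 0.018811. Accumulating E over each segment gives final E = 1.0040.

G0 X-8.50 Y0.00 Z0.90
G1 X-7.36 Y-4.25 E0.0828
G1 X-4.25 Y-7.36 E0.1655
G1 X0.00 Y-8.50 E0.2483
G1 X4.25 Y-7.36 E0.3310
G1 X7.36 Y-4.25 E0.4138
G1 X8.50 Y0.00 E0.4965
G1 X8.02 Y1.81 E0.5318
G1 X5.00 Y1.00 E0.5906
G1 X1.50 Y1.94 E0.6588
G1 X-1.06 Y4.50 E0.7269
G1 X-1.99 Y7.97 E0.7944
G1 X-4.25 Y7.36 E0.8385
G1 X-7.36 Y4.25 E0.9212
G1 X-8.50 Y0.00 E1.0040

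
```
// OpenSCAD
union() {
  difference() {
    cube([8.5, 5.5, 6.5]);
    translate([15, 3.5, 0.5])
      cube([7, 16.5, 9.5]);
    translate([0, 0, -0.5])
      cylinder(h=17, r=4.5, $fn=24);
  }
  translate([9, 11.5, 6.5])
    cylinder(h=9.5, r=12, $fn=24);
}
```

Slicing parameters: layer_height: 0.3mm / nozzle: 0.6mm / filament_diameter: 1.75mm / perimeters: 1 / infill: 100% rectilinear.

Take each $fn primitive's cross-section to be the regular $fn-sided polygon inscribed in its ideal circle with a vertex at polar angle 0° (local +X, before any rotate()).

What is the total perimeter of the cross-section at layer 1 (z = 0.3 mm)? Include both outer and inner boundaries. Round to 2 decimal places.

26.05 mm

At z = 0.3 mm: the cube is present — its section is the full 8.5×5.5 rectangle (perimeter 28.00 mm); the cube at (15, 3.5) does not reach this height (z outside [0.5, 10]); the cylinder: section is a regular 24-gon, circumradius r=4.5 (perimeter = 2·24·4.500·sin(180°/24) = 28.19 mm); Subtracting the remaining from the first: starting from the 8.5×5.5 cube, the r=4.5 cylinder partially overlaps it — only the 15.72 mm² overlap (of its 62.89 mm²) is removed, clipping the outline — boundary = 26.05 mm; the cylinder at (9, 11.5) is not intersected at this z (z outside [6.5, 16]); Combining (union): only the result so far is present, so the union is just that shape — boundary = 26.05 mm. Overall, the cross-section is a single solid region. Total boundary length (outer) = 26.05 mm.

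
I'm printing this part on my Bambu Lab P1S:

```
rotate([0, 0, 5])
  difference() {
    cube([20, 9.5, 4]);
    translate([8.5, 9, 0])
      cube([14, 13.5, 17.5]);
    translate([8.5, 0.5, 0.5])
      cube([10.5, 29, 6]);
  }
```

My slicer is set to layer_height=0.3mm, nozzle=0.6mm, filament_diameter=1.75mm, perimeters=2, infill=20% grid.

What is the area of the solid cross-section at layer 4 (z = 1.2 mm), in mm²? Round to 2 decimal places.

95.00 mm²

At z = 1.2 mm: the cube is present — its section is the full 20×9.5 rectangle (area 190.00 mm²); the cube at (8.5, 9) (footprint 14×13.5) is included at this height (area 189.00 mm²); the 10.5×29 cube at (8.5, 0.5) contributes its full rectangle (area 304.50 mm²); Taking the first minus the rest: starting from the 20×9.5 cube (190.00 mm²), the 14×13.5 cube at (8.5, 9) partially overlaps it — only the 5.75 mm² overlap (of its 189.00 mm²) is removed, clipping the outline; the 10.5×29 cube at (8.5, 0.5) partially overlaps it — only the 89.25 mm² overlap (of its 304.50 mm²) is removed, clipping the outline — area = 95.00 mm²; (whole slice rotated 5° about Z — lengths, areas and connectivity unchanged). Overall, the cross-section is a single solid region. Net area = 95.00 mm².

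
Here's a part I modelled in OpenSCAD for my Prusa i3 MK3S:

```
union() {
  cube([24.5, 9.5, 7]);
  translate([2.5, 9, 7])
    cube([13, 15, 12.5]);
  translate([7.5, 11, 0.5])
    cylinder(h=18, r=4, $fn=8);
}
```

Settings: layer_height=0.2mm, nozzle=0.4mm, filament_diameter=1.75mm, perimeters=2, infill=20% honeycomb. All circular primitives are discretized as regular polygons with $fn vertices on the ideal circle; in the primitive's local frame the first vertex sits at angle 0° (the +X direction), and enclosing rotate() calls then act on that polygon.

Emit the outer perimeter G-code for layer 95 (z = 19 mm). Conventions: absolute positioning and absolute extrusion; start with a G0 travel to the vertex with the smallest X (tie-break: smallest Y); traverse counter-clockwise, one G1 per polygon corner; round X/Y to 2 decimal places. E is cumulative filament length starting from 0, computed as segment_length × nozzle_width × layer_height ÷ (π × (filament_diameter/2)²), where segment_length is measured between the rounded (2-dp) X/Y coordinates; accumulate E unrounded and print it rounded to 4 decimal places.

G0 X2.50 Y9.00 Z19.00
G1 X15.50 Y9.00 E0.4324
G1 X15.50 Y24.00 E0.9313
G1 X2.50 Y24.00 E1.3637
G1 X2.50 Y9.00 E1.8626

At z = 19 mm: the cube is absent (z outside [0, 7]); the cube at (2.5, 9) (footprint 13×15) is included at this height; the cylinder at (7.5, 11) is not intersected at this z (z outside [0.5, 18.5]); Combining (union): only the 13×15 cube at (2.5, 9) is present, so the union is just that shape — 1 connected region. The outline is a single polygon with 4 vertices. Extrusion per mm of travel: 0.4 × 0.2 / (π × 0.875²) = 0.033260. Accumulating E over each segment gives final E = 1.8626.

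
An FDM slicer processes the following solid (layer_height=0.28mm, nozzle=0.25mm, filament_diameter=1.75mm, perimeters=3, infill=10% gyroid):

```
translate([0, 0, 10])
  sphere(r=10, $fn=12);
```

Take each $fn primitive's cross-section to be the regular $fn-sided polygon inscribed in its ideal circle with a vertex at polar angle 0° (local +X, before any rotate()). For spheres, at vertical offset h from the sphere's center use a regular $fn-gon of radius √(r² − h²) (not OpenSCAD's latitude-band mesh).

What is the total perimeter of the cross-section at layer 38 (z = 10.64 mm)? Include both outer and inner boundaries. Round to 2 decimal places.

61.99 mm

At z = 10.64 mm: the sphere: section is a regular 12-gon, circumradius = √(r²−h²) = √(10²−0.64²) = 9.979 (perimeter = 2·12·9.979·sin(180°/12) = 61.99 mm). Overall, the cross-section is a single solid region. Total boundary length (outer) = 61.99 mm.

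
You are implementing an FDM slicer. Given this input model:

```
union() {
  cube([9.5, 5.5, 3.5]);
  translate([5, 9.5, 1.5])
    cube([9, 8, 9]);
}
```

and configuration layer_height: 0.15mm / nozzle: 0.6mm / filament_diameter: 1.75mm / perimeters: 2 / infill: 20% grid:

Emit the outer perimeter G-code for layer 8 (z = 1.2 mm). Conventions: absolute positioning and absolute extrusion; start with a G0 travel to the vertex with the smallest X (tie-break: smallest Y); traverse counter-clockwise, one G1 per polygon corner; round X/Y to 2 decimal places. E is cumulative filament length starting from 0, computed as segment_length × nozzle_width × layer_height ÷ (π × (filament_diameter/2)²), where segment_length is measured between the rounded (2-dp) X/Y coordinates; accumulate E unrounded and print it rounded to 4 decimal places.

G0 X0.00 Y0.00 Z1.20
G1 X9.50 Y0.00 E0.3555
G1 X9.50 Y5.50 E0.5613
G1 X0.00 Y5.50 E0.9167
G1 X0.00 Y0.00 E1.1225

At z = 1.2 mm: the 9.5×5.5 cube contributes its full rectangle; the cube at (5, 9.5) does not reach this height (z outside [1.5, 10.5]); Merging all regions: only the 9.5×5.5 cube is present, so the union is just that shape — 1 connected region. The outline is a single polygon with 4 vertices. Extrusion per mm of travel: 0.6 × 0.15 / (π × 0.875²) = 0.037418. Accumulating E over each segment gives final E = 1.1225.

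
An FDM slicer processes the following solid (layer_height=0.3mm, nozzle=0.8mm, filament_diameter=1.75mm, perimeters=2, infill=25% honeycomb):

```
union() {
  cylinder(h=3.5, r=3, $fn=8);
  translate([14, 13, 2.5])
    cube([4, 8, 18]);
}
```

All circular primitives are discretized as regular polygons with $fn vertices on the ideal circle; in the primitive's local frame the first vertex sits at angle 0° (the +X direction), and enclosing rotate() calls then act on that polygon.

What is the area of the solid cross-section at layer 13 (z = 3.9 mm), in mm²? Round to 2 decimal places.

32.00 mm²

At z = 3.9 mm: the cylinder is absent (z outside [0, 3.5]); the cube at (14, 13) is present — its section is the full 4×8 rectangle (area 32.00 mm²); Combining (union): only the 4×8 cube at (14, 13) is present, so the union is just that shape — area = 32.00 mm². Overall, the cross-section is a single solid region. Net area = 32.00 mm².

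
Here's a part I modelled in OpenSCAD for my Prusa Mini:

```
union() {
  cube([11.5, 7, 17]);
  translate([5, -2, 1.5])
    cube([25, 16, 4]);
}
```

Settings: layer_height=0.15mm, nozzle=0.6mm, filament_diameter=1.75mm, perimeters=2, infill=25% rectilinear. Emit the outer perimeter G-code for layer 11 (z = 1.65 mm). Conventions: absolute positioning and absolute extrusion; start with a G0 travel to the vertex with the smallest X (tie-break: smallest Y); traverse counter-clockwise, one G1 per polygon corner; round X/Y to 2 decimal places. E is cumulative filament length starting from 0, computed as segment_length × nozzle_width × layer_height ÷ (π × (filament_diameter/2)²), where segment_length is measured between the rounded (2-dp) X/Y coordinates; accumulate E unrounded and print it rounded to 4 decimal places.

At z = 1.65 mm: the cube (footprint 11.5×7) is included at this height; the 25×16 cube at (5, -2) contributes its full rectangle; Taking the union: the regions partially overlap (shared area 45.50 mm²), so overlapping operands fuse into one piece — 1 connected region. The outline is a single polygon with 8 vertices. Extrusion per mm of travel: 0.6 × 0.15 / (π × 0.875²) = 0.037418. Accumulating E over each segment gives final E = 3.4424.

G0 X0.00 Y0.00 Z1.65
G1 X5.00 Y0.00 E0.1871
G1 X5.00 Y-2.00 E0.2619
G1 X30.00 Y-2.00 E1.1974
G1 X30.00 Y14.00 E1.7960
G1 X5.00 Y14.00 E2.7315
G1 X5.00 Y7.00 E2.9934
G1 X0.00 Y7.00 E3.1805
G1 X0.00 Y0.00 E3.4424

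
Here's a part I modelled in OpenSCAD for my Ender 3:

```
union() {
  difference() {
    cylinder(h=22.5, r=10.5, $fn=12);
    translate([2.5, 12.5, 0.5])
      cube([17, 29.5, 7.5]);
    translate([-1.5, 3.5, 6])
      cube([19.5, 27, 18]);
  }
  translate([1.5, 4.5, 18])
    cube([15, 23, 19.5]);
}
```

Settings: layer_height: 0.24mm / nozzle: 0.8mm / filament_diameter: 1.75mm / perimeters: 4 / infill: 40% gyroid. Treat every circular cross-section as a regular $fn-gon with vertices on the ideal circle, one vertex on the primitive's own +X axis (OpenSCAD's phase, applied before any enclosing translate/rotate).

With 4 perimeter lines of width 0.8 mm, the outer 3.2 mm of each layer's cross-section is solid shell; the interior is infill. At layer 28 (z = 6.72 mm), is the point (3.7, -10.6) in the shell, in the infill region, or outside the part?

outside

At z = 6.72 mm: the cylinder: section is a regular 12-gon, circumradius r=10.5; the cube at (2.5, 12.5) (footprint 17×29.5) is included at this height; the cube at (-1.5, 3.5) (footprint 19.5×27) is included at this height; Taking the first minus the rest: starting from the r=10.5 cylinder, the 17×29.5 cube at (2.5, 12.5) misses the remaining region (no effect); the 19.5×27 cube at (-1.5, 3.5) partially overlaps it — only the 57.78 mm² overlap (of its 526.50 mm²) is removed, clipping the outline — 1 connected region; the cube at (1.5, 4.5) is not intersected at this z (z outside [18, 37.5]); Taking the union: only the result so far is present, so the union is just that shape — 1 connected region. Overall, the cross-section is a single solid region. The nearest boundary edge runs (5.25, -9.09)→(-0.00, -10.50); distance from the point to it = 1.05 mm. The point is not inside any of the regions above, so it lies outside the cross-section (1.05 mm from the nearest boundary).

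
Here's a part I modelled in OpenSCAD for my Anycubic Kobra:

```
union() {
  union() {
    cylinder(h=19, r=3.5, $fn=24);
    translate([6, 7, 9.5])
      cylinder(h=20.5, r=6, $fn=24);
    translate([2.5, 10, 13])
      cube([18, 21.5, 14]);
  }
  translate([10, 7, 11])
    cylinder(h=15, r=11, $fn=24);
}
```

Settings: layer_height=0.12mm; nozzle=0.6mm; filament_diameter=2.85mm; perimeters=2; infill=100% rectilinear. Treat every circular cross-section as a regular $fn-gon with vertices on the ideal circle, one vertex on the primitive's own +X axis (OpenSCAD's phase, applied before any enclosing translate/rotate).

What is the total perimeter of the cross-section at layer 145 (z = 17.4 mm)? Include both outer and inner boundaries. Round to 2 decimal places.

110.90 mm

At z = 17.4 mm: the r=3.5 cylinder contributes a regular 24-gon of circumradius 3.5 (perimeter = 2·24·3.500·sin(180°/24) = 21.93 mm); the r=6 cylinder at (6, 7) contributes a regular 24-gon of circumradius 6 (perimeter = 2·24·6.000·sin(180°/24) = 37.59 mm); the cube at (2.5, 10) is present — its section is the full 18×21.5 rectangle (perimeter 79.00 mm); Merging all regions: the regions partially overlap (shared area 20.26 mm²), so the edge portions inside another operand are dropped and the merged outline is re-measured after clipping — boundary = 113.89 mm; the r=11 cylinder at (10, 7) gives a regular 24-gon of circumradius 11 (constant along its height) (perimeter = 2·24·11.000·sin(180°/24) = 68.92 mm); Taking the union: the regions partially overlap (shared area 215.05 mm²), so the edge portions inside another operand are dropped and the merged outline is re-measured after clipping — boundary = 110.90 mm. Overall, the cross-section is a single solid region. Total boundary length (outer) = 110.90 mm.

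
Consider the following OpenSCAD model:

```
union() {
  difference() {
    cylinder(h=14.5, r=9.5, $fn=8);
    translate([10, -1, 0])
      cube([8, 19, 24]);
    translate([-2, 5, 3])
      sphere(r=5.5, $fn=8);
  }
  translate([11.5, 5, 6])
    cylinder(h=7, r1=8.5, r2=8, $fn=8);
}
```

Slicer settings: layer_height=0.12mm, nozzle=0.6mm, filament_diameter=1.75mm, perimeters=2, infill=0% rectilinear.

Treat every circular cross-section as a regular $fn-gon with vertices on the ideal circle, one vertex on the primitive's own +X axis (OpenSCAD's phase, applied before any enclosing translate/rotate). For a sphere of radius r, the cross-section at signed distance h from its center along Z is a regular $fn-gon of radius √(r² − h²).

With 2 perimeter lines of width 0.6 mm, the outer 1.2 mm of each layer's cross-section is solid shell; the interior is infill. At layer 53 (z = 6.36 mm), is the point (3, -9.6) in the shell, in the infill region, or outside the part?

At z = 6.36 mm: the r=9.5 cylinder gives a regular 8-gon of circumradius 9.5 (constant along its height); the 8×19 cube at (10, -1) contributes its full rectangle; the r=5.5 sphere at (-2, 5) slices to a regular 8-gon of circumradius 4.354 (√(r²−h²) with h=3.36 from center); After the difference (first − rest): starting from the r=9.5 cylinder, the 8×19 cube at (10, -1) misses the remaining region (no effect); the r=5.5 sphere at (-2, 5) partially overlaps it — only the 51.13 mm² overlap (of its 53.63 mm²) is removed, clipping the outline — 1 connected region; the cone at (11.5, 5) (r1=8.5→r2=8) has section circumradius 8.474 here — a regular 8-gon; Taking the union: the regions partially overlap (shared area 36.16 mm²), so overlapping operands fuse into one piece — 1 connected region. Overall, the cross-section is a single solid region. The nearest boundary edge runs (6.72, -6.72)→(-0.00, -9.50); distance from the point to it = 1.24 mm. The point is not inside any of the regions above, so it lies outside the cross-section (1.24 mm from the nearest boundary).

outside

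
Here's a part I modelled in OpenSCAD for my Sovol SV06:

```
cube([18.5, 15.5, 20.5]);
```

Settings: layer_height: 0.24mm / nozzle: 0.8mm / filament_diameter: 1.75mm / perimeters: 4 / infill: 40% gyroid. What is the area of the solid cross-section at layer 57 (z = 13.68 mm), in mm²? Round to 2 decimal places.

At z = 13.68 mm: the 18.5×15.5 cube contributes its full rectangle (area 286.75 mm²). Overall, the cross-section is a single solid region. Net area = 286.75 mm².

286.75 mm²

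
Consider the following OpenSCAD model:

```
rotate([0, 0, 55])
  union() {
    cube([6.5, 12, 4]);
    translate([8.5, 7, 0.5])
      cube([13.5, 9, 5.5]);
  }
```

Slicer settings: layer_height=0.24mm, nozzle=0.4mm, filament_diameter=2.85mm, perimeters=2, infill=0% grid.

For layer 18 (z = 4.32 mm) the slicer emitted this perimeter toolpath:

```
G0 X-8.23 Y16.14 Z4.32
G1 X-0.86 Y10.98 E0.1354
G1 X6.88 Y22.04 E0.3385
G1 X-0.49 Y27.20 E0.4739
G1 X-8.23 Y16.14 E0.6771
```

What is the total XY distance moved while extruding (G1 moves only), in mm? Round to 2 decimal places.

44.99 mm

Sum the Euclidean lengths of each G1 segment: total = 44.99 mm.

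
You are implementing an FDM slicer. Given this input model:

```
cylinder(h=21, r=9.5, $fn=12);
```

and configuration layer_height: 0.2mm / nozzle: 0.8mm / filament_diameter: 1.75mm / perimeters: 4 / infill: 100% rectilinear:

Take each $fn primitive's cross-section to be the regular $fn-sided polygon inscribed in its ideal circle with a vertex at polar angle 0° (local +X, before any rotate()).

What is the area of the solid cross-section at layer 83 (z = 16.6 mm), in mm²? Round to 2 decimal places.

At z = 16.6 mm: the r=9.5 cylinder contributes a regular 12-gon of circumradius 9.5 (area = (12/2)·9.500²·sin(360°/12) = 270.75 mm²). Overall, the cross-section is a single solid region. Net area = 270.75 mm².

270.75 mm²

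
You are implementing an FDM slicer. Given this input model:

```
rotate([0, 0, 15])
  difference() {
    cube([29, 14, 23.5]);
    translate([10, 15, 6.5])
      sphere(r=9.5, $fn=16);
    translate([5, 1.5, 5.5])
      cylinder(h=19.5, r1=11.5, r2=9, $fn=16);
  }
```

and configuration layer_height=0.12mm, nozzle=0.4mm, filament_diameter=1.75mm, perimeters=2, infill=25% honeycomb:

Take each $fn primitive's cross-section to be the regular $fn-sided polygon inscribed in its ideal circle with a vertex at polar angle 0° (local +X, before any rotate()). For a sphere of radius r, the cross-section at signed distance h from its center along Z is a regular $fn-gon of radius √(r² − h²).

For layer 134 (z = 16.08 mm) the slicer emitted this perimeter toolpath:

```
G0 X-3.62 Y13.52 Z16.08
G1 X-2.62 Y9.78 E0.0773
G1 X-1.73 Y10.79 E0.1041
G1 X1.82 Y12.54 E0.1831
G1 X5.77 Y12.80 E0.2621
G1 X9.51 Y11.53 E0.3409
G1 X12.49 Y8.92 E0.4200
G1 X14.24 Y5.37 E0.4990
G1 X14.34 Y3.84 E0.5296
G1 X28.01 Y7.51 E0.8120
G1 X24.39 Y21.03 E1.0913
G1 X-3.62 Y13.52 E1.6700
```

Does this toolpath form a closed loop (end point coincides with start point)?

Start point (G0): (-3.62, 13.52). End point (last G1): the path returns to the start — closed.

yes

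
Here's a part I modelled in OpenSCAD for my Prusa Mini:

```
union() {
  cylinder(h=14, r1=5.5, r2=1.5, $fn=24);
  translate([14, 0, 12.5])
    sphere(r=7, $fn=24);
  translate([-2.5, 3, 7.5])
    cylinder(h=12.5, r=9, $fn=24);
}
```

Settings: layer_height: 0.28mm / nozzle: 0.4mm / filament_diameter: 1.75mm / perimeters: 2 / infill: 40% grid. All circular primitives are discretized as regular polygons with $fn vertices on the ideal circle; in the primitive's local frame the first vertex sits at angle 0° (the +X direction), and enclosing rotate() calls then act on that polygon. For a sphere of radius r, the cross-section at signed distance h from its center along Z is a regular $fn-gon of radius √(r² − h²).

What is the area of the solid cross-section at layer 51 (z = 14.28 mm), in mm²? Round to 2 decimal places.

393.92 mm²

At z = 14.28 mm: the cone does not reach this height (z outside [0, 14]); the sphere at (14, 0): section is a regular 24-gon, circumradius = √(r²−h²) = √(7²−1.78²) = 6.770 (area = (24/2)·6.770²·sin(360°/24) = 142.35 mm²); the r=9 cylinder at (-2.5, 3) contributes a regular 24-gon of circumradius 9 (area = (24/2)·9.000²·sin(360°/24) = 251.57 mm²); Merging all regions: the 2 present regions are separate (no shared area or edge), so areas and boundary lengths simply add and each stays a separate island — area = 393.92 mm². Overall, the cross-section has 2 separate islands. Net area = 393.92 mm².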